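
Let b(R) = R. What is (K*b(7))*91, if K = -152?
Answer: -96824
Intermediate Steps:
(K*b(7))*91 = -152*7*91 = -1064*91 = -96824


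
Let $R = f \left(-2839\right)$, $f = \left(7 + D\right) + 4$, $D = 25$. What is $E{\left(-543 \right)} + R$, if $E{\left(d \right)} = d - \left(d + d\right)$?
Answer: $-101661$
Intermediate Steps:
$f = 36$ ($f = \left(7 + 25\right) + 4 = 32 + 4 = 36$)
$R = -102204$ ($R = 36 \left(-2839\right) = -102204$)
$E{\left(d \right)} = - d$ ($E{\left(d \right)} = d - 2 d = - d$)
$E{\left(-543 \right)} + R = \left(-1\right) \left(-543\right) - 102204 = 543 - 102204 = -101661$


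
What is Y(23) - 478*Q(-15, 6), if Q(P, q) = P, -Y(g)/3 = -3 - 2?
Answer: 7185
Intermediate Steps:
Y(g) = 15 (Y(g) = -3*(-3 - 2) = -3*(-5) = 15)
Y(23) - 478*Q(-15, 6) = 15 - 478*(-15) = 15 + 7170 = 7185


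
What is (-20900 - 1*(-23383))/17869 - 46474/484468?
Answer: 186245069/4328479346 ≈ 0.043028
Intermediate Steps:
(-20900 - 1*(-23383))/17869 - 46474/484468 = (-20900 + 23383)*(1/17869) - 46474*1/484468 = 2483*(1/17869) - 23237/242234 = 2483/17869 - 23237/242234 = 186245069/4328479346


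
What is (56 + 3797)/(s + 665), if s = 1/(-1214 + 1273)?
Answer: 227327/39236 ≈ 5.7938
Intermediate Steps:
s = 1/59 ≈ 0.016949
(56 + 3797)/(s + 665) = (56 + 3797)/(1/59 + 665) = 3853/(39236/59) = 3853*(59/39236) = 227327/39236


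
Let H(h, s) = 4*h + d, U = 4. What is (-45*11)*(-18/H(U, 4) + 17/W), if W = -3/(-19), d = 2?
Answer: -52800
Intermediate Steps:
W = 3/19 (W = -3*(-1/19) = 3/19 ≈ 0.15789)
H(h, s) = 2 + 4*h (H(h, s) = 4*h + 2 = 2 + 4*h)
(-45*11)*(-18/H(U, 4) + 17/W) = (-45*11)*(-18/(2 + 4*4) + 17/(3/19)) = -495*(-18/(2 + 16) + 17*(19/3)) = -495*(-18/18 + 323/3) = -495*(-18*1/18 + 323/3) = -495*(-1 + 323/3) = -495*320/3 = -52800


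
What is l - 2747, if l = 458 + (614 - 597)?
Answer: -2272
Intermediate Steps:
l = 475 (l = 458 + 17 = 475)
l - 2747 = 475 - 2747 = -2272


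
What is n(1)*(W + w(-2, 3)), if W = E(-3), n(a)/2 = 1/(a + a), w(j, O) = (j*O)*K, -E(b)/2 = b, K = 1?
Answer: 0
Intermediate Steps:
E(b) = -2*b
w(j, O) = O*j (w(j, O) = (j*O)*1 = (O*j)*1 = O*j)
n(a) = 1/a (n(a) = 2/(a + a) = 2/((2*a)) = 2*(1/(2*a)) = 1/a)
W = 6 (W = -2*(-3) = 6)
n(1)*(W + w(-2, 3)) = (6 + 3*(-2))/1 = 1*(6 - 6) = 1*0 = 0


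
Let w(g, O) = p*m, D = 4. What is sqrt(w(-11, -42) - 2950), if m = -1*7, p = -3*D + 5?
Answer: I*sqrt(2901) ≈ 53.861*I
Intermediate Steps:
p = -7 (p = -3*4 + 5 = -12 + 5 = -7)
m = -7
w(g, O) = 49 (w(g, O) = -7*(-7) = 49)
sqrt(w(-11, -42) - 2950) = sqrt(49 - 2950) = sqrt(-2901) = I*sqrt(2901)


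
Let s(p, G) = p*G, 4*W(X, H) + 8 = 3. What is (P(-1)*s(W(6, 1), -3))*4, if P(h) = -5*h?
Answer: 75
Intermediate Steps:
W(X, H) = -5/4 (W(X, H) = -2 + (1/4)*3 = -2 + 3/4 = -5/4)
s(p, G) = G*p
(P(-1)*s(W(6, 1), -3))*4 = ((-5*(-1))*(-3*(-5/4)))*4 = (5*(15/4))*4 = (75/4)*4 = 75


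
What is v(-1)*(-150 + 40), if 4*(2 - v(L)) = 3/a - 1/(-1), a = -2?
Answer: -935/4 ≈ -233.75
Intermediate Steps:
v(L) = 17/8 (v(L) = 2 - (3/(-2) - 1/(-1))/4 = 2 - (3*(-1/2) - 1*(-1))/4 = 2 - (-3/2 + 1)/4 = 2 - 1/4*(-1/2) = 2 + 1/8 = 17/8)
v(-1)*(-150 + 40) = 17*(-150 + 40)/8 = (17/8)*(-110) = -935/4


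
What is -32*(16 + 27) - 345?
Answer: -1721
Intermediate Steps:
-32*(16 + 27) - 345 = -32*43 - 345 = -1376 - 345 = -1721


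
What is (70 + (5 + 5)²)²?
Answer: 28900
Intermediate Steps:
(70 + (5 + 5)²)² = (70 + 10²)² = (70 + 100)² = 170² = 28900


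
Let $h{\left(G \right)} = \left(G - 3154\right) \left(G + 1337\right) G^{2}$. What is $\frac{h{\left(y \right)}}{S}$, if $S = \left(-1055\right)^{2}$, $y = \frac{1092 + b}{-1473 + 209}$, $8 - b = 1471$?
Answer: $- \frac{185489773995529843}{568228759535943680} \approx -0.32644$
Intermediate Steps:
$b = -1463$ ($b = 8 - 1471 = -1463$)
$y = \frac{371}{1264}$ ($y = \frac{1092 - 1463}{-1473 + 209} = - \frac{371}{-1264} = \left(-371\right) \left(- \frac{1}{1264}\right) = \frac{371}{1264} \approx 0.29351$)
$h{\left(G \right)} = G^{2} \left(-3154 + G\right) \left(1337 + G\right)$ ($h{\left(G \right)} = \left(-3154 + G\right) \left(1337 + G\right) G^{2} = G^{2} \left(-3154 + G\right) \left(1337 + G\right)$)
$S = 1113025$
$\frac{h{\left(y \right)}}{S} = \frac{\left(\frac{371}{1264}\right)^{2} \left(-4216898 + \left(\frac{371}{1264}\right)^{2} - \frac{8533}{16}\right)}{1113025} = \frac{137641 \left(-4216898 + \frac{137641}{1597696} - \frac{8533}{16}\right)}{1597696} \cdot \frac{1}{1113025} = \frac{137641}{1597696} \left(- \frac{6738173000615}{1597696}\right) \frac{1}{1113025} = \left(- \frac{927448869977649215}{2552632508416}\right) \frac{1}{1113025} = - \frac{185489773995529843}{568228759535943680}$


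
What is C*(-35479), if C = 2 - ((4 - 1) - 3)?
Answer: -70958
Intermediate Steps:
C = 2 (C = 2 - (3 - 3) = 2 - 1*0 = 2 + 0 = 2)
C*(-35479) = 2*(-35479) = -70958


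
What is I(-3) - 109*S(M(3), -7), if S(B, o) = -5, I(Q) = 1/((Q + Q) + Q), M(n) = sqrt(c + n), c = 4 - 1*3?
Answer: 4904/9 ≈ 544.89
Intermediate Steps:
c = 1 (c = 4 - 3 = 1)
M(n) = sqrt(1 + n)
I(Q) = 1/(3*Q) (I(Q) = 1/(2*Q + Q) = 1/(3*Q))
I(-3) - 109*S(M(3), -7) = (1/3)/(-3) - 109*(-5) = (1/3)*(-1/3) + 545 = -1/9 + 545 = 4904/9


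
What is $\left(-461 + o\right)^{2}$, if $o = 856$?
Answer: $156025$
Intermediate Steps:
$\left(-461 + o\right)^{2} = \left(-461 + 856\right)^{2} = 395^{2} = 156025$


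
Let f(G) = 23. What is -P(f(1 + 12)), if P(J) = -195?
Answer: 195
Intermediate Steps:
-P(f(1 + 12)) = -1*(-195) = 195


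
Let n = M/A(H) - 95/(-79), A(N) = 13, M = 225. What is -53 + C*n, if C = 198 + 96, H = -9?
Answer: 5534509/1027 ≈ 5389.0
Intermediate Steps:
n = 19010/1027 (n = 225/13 - 95/(-79) = 225*(1/13) - 95*(-1/79) = 225/13 + 95/79 = 19010/1027 ≈ 18.510)
C = 294
-53 + C*n = -53 + 294*(19010/1027) = -53 + 5588940/1027 = 5534509/1027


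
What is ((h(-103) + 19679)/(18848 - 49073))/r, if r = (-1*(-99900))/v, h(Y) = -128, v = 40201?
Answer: -261989917/1006492500 ≈ -0.26030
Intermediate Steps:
r = 99900/40201 (r = -1*(-99900)/40201 = 99900*(1/40201) = 99900/40201 ≈ 2.4850)
((h(-103) + 19679)/(18848 - 49073))/r = ((-128 + 19679)/(18848 - 49073))/(99900/40201) = (19551/(-30225))*(40201/99900) = (19551*(-1/30225))*(40201/99900) = -6517/10075*40201/99900 = -261989917/1006492500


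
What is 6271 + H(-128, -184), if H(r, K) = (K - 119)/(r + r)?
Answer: 1605679/256 ≈ 6272.2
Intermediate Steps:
H(r, K) = (-119 + K)/(2*r) (H(r, K) = (-119 + K)/((2*r)) = (-119 + K)*(1/(2*r)) = (-119 + K)/(2*r))
6271 + H(-128, -184) = 6271 + (½)*(-119 - 184)/(-128) = 6271 + (½)*(-1/128)*(-303) = 6271 + 303/256 = 1605679/256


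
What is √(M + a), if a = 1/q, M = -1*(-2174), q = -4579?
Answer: √45582777355/4579 ≈ 46.626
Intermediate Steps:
M = 2174
a = -1/4579 (a = 1/(-4579) = -1/4579 ≈ -0.00021839)
√(M + a) = √(2174 - 1/4579) = √(9954745/4579) = √45582777355/4579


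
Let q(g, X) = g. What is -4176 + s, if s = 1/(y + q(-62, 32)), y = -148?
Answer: -876961/210 ≈ -4176.0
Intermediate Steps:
s = -1/210 (s = 1/(-148 - 62) = 1/(-210) = -1/210 ≈ -0.0047619)
-4176 + s = -4176 - 1/210 = -876961/210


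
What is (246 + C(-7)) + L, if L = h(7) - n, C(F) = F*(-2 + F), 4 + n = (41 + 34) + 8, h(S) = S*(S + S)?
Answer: 328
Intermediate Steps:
h(S) = 2*S² (h(S) = S*(2*S) = 2*S²)
n = 79 (n = -4 + ((41 + 34) + 8) = -4 + (75 + 8) = -4 + 83 = 79)
L = 19 (L = 2*7² - 1*79 = 2*49 - 79 = 98 - 79 = 19)
(246 + C(-7)) + L = (246 - 7*(-2 - 7)) + 19 = (246 - 7*(-9)) + 19 = (246 + 63) + 19 = 309 + 19 = 328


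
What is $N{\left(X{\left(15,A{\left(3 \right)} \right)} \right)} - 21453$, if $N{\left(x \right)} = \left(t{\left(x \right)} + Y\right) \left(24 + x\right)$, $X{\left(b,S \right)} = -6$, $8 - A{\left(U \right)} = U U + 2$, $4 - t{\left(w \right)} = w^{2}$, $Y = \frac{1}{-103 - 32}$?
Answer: $- \frac{330437}{15} \approx -22029.0$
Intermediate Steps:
$Y = - \frac{1}{135}$ ($Y = \frac{1}{-135} = - \frac{1}{135} \approx -0.0074074$)
$t{\left(w \right)} = 4 - w^{2}$
$A{\left(U \right)} = 6 - U^{2}$ ($A{\left(U \right)} = 8 - \left(U U + 2\right) = 8 - \left(U^{2} + 2\right) = 8 - \left(2 + U^{2}\right) = 6 - U^{2}$)
$N{\left(x \right)} = \left(24 + x\right) \left(\frac{539}{135} - x^{2}\right)$ ($N{\left(x \right)} = \left(\left(4 - x^{2}\right) - \frac{1}{135}\right) \left(24 + x\right) = \left(\frac{539}{135} - x^{2}\right) \left(24 + x\right) = \left(24 + x\right) \left(\frac{539}{135} - x^{2}\right)$)
$N{\left(X{\left(15,A{\left(3 \right)} \right)} \right)} - 21453 = \left(\frac{4312}{45} - \left(-6\right)^{3} - 24 \left(-6\right)^{2} + \frac{539}{135} \left(-6\right)\right) - 21453 = \left(\frac{4312}{45} - -216 - 864 - \frac{1078}{45}\right) - 21453 = \left(\frac{4312}{45} + 216 - 864 - \frac{1078}{45}\right) - 21453 = - \frac{8642}{15} - 21453 = - \frac{330437}{15}$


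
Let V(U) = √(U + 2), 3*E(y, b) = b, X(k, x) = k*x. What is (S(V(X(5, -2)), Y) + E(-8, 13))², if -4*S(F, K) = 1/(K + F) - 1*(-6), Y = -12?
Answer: (55896*√2 + 159673*I)/(1152*(6*√2 + 17*I)) ≈ 8.14 + 0.026545*I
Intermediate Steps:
E(y, b) = b/3
V(U) = √(2 + U)
S(F, K) = -3/2 - 1/(4*(F + K)) (S(F, K) = -(1/(K + F) - 1*(-6))/4 = -(1/(F + K) + 6)/4 = -(6 + 1/(F + K))/4 = -3/2 - 1/(4*(F + K)))
(S(V(X(5, -2)), Y) + E(-8, 13))² = ((-1 - 6*√(2 + 5*(-2)) - 6*(-12))/(4*(√(2 + 5*(-2)) - 12)) + (⅓)*13)² = ((-1 - 6*√(2 - 10) + 72)/(4*(√(2 - 10) - 12)) + 13/3)² = ((-1 - 12*I*√2 + 72)/(4*(√(-8) - 12)) + 13/3)² = ((-1 - 12*I*√2 + 72)/(4*(2*I*√2 - 12)) + 13/3)² = ((-1 - 12*I*√2 + 72)/(4*(-12 + 2*I*√2)) + 13/3)² = ((71 - 12*I*√2)/(4*(-12 + 2*I*√2)) + 13/3)² = (13/3 + (71 - 12*I*√2)/(4*(-12 + 2*I*√2)))²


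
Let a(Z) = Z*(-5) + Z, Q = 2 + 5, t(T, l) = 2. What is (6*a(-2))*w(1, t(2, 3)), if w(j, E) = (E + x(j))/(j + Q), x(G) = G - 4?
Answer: -6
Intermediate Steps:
Q = 7
x(G) = -4 + G
a(Z) = -4*Z (a(Z) = -5*Z + Z = -4*Z)
w(j, E) = (-4 + E + j)/(7 + j) (w(j, E) = (E + (-4 + j))/(j + 7) = (-4 + E + j)/(7 + j))
(6*a(-2))*w(1, t(2, 3)) = (6*(-4*(-2)))*((-4 + 2 + 1)/(7 + 1)) = (6*8)*(-1/8) = 48*((⅛)*(-1)) = 48*(-⅛) = -6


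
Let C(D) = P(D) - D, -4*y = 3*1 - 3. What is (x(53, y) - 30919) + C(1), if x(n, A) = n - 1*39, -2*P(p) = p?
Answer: -61813/2 ≈ -30907.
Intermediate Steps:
y = 0 (y = -(3*1 - 3)/4 = -(3 - 3)/4 = -¼*0 = 0)
P(p) = -p/2
C(D) = -3*D/2 (C(D) = -D/2 - D = -3*D/2)
x(n, A) = -39 + n (x(n, A) = n - 39 = -39 + n)
(x(53, y) - 30919) + C(1) = ((-39 + 53) - 30919) - 3/2*1 = (14 - 30919) - 3/2 = -30905 - 3/2 = -61813/2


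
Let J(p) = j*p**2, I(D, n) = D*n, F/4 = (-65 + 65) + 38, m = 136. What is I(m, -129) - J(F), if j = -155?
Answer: 3563576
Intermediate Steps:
F = 152 (F = 4*((-65 + 65) + 38) = 4*(0 + 38) = 4*38 = 152)
J(p) = -155*p**2
I(m, -129) - J(F) = 136*(-129) - (-155)*152**2 = -17544 - (-155)*23104 = -17544 - 1*(-3581120) = -17544 + 3581120 = 3563576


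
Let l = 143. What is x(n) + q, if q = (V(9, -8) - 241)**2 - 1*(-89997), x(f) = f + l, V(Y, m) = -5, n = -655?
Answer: 150001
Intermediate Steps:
x(f) = 143 + f (x(f) = f + 143 = 143 + f)
q = 150513 (q = (-5 - 241)**2 - 1*(-89997) = (-246)**2 + 89997 = 60516 + 89997 = 150513)
x(n) + q = (143 - 655) + 150513 = -512 + 150513 = 150001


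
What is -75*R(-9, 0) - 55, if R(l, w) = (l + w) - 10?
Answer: 1370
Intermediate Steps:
R(l, w) = -10 + l + w
-75*R(-9, 0) - 55 = -75*(-10 - 9 + 0) - 55 = -75*(-19) - 55 = 1425 - 55 = 1370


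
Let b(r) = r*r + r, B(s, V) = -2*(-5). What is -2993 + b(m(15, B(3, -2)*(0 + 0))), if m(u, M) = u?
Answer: -2753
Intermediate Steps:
B(s, V) = 10
b(r) = r + r² (b(r) = r² + r = r + r²)
-2993 + b(m(15, B(3, -2)*(0 + 0))) = -2993 + 15*(1 + 15) = -2993 + 15*16 = -2993 + 240 = -2753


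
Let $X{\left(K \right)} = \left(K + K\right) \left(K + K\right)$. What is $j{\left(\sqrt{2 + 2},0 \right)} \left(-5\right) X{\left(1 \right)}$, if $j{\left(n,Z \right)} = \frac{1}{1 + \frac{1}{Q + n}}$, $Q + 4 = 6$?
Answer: $-16$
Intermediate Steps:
$Q = 2$ ($Q = -4 + 6 = 2$)
$X{\left(K \right)} = 4 K^{2}$ ($X{\left(K \right)} = 2 K 2 K = 4 K^{2}$)
$j{\left(n,Z \right)} = \frac{1}{1 + \frac{1}{2 + n}}$
$j{\left(\sqrt{2 + 2},0 \right)} \left(-5\right) X{\left(1 \right)} = \frac{2 + \sqrt{2 + 2}}{3 + \sqrt{2 + 2}} \left(-5\right) 4 \cdot 1^{2} = \frac{2 + \sqrt{4}}{3 + \sqrt{4}} \left(-5\right) 4 \cdot 1 = \frac{2 + 2}{3 + 2} \left(-5\right) 4 = \frac{1}{5} \cdot 4 \left(-5\right) 4 = \frac{4}{5} \left(-5\right) 4 = \left(-4\right) 4 = -16$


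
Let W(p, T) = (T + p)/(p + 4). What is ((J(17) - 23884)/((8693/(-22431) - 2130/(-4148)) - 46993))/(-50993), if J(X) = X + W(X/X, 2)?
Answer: -5551550654808/557403846864619685 ≈ -9.9597e-6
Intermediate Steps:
W(p, T) = (T + p)/(4 + p)
J(X) = ⅗ + X (J(X) = X + (2 + X/X)/(4 + X/X) = X + (2 + 1)/(4 + 1) = X + 3/5 = X + (⅕)*3 = X + ⅗ = ⅗ + X)
((J(17) - 23884)/((8693/(-22431) - 2130/(-4148)) - 46993))/(-50993) = (((⅗ + 17) - 23884)/((8693/(-22431) - 2130/(-4148)) - 46993))/(-50993) = ((88/5 - 23884)/((8693*(-1/22431) - 2130*(-1/4148)) - 46993))*(-1/50993) = -119332/(5*((-8693/22431 + 1065/2074) - 46993))*(-1/50993) = -119332/(5*(5859733/46521894 - 46993))*(-1/50993) = -119332/(5*(-2186197505009/46521894))*(-1/50993) = -119332/5*(-46521894/2186197505009)*(-1/50993) = (5551550654808/10930987525045)*(-1/50993) = -5551550654808/557403846864619685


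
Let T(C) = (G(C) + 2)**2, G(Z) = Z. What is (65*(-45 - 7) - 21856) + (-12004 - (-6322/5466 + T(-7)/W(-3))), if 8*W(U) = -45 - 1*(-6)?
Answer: -440958889/11843 ≈ -37234.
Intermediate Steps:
W(U) = -39/8 (W(U) = (-45 - 1*(-6))/8 = (-45 + 6)/8 = (1/8)*(-39) = -39/8)
T(C) = (2 + C)**2 (T(C) = (C + 2)**2 = (2 + C)**2)
(65*(-45 - 7) - 21856) + (-12004 - (-6322/5466 + T(-7)/W(-3))) = (65*(-45 - 7) - 21856) + (-12004 - (-6322/5466 + (2 - 7)**2/(-39/8))) = (65*(-52) - 21856) + (-12004 - (-6322*1/5466 + (-5)**2*(-8/39))) = (-3380 - 21856) + (-12004 - (-3161/2733 + 25*(-8/39))) = -25236 + (-12004 - (-3161/2733 - 200/39)) = -25236 + (-12004 - 1*(-74431/11843)) = -25236 + (-12004 + 74431/11843) = -25236 - 142088941/11843 = -440958889/11843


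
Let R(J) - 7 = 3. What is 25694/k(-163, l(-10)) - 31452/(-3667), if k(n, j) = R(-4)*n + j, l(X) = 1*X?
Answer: -21319309/3006940 ≈ -7.0900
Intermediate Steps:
l(X) = X
R(J) = 10 (R(J) = 7 + 3 = 10)
k(n, j) = j + 10*n (k(n, j) = 10*n + j = j + 10*n)
25694/k(-163, l(-10)) - 31452/(-3667) = 25694/(-10 + 10*(-163)) - 31452/(-3667) = 25694/(-10 - 1630) - 31452*(-1/3667) = 25694/(-1640) + 31452/3667 = 25694*(-1/1640) + 31452/3667 = -12847/820 + 31452/3667 = -21319309/3006940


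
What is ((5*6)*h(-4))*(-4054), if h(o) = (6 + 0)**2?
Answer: -4378320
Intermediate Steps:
h(o) = 36 (h(o) = 6**2 = 36)
((5*6)*h(-4))*(-4054) = ((5*6)*36)*(-4054) = (30*36)*(-4054) = 1080*(-4054) = -4378320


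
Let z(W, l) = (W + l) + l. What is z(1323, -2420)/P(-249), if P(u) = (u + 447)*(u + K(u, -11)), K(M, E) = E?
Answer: 3517/51480 ≈ 0.068318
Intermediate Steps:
z(W, l) = W + 2*l
P(u) = (-11 + u)*(447 + u) (P(u) = (u + 447)*(u - 11) = (447 + u)*(-11 + u) = (-11 + u)*(447 + u))
z(1323, -2420)/P(-249) = (1323 + 2*(-2420))/(-4917 + (-249)**2 + 436*(-249)) = (1323 - 4840)/(-4917 + 62001 - 108564) = -3517/(-51480) = -3517*(-1/51480) = 3517/51480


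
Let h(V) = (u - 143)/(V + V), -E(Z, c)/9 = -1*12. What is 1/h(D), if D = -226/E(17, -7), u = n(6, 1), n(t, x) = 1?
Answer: 113/3834 ≈ 0.029473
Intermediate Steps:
E(Z, c) = 108 (E(Z, c) = -(-9)*12 = -9*(-12) = 108)
u = 1
D = -113/54 (D = -226/108 = -226*1/108 = -113/54 ≈ -2.0926)
h(V) = -71/V (h(V) = (1 - 143)/(V + V) = -142*1/(2*V) = -71/V)
1/h(D) = 1/(-71/(-113/54)) = 1/(-71*(-54/113)) = 1/(3834/113) = 113/3834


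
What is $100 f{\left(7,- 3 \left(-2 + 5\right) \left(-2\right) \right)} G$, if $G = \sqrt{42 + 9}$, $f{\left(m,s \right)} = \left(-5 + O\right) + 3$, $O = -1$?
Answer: $- 300 \sqrt{51} \approx -2142.4$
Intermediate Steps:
$f{\left(m,s \right)} = -3$ ($f{\left(m,s \right)} = \left(-5 - 1\right) + 3 = -6 + 3 = -3$)
$G = \sqrt{51} \approx 7.1414$
$100 f{\left(7,- 3 \left(-2 + 5\right) \left(-2\right) \right)} G = 100 \left(-3\right) \sqrt{51} = - 300 \sqrt{51}$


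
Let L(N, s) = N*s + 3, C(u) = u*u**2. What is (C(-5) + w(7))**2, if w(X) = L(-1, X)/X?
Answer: 772641/49 ≈ 15768.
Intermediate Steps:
C(u) = u**3
L(N, s) = 3 + N*s
w(X) = (3 - X)/X
(C(-5) + w(7))**2 = ((-5)**3 + (3 - 1*7)/7)**2 = (-125 + (3 - 7)/7)**2 = (-125 + (1/7)*(-4))**2 = (-125 - 4/7)**2 = (-879/7)**2 = 772641/49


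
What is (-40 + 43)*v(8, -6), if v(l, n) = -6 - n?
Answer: 0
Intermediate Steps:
(-40 + 43)*v(8, -6) = (-40 + 43)*(-6 - 1*(-6)) = 3*(-6 + 6) = 3*0 = 0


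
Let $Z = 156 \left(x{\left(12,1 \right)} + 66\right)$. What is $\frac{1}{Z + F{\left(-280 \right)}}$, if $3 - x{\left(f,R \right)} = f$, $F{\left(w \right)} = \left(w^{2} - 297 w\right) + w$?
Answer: $\frac{1}{170172} \approx 5.8764 \cdot 10^{-6}$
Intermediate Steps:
$F{\left(w \right)} = w^{2} - 296 w$
$x{\left(f,R \right)} = 3 - f$
$Z = 8892$ ($Z = 156 \left(\left(3 - 12\right) + 66\right) = 156 \left(-9 + 66\right) = 156 \cdot 57 = 8892$)
$\frac{1}{Z + F{\left(-280 \right)}} = \frac{1}{8892 - 280 \left(-296 - 280\right)} = \frac{1}{8892 - -161280} = \frac{1}{8892 + 161280} = \frac{1}{170172}$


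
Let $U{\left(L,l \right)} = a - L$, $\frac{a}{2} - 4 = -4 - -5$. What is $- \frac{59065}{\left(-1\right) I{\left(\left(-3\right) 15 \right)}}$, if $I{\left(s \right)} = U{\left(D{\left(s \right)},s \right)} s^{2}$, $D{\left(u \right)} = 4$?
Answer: $\frac{11813}{2430} \approx 4.8613$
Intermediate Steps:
$a = 10$ ($a = 8 + 2 \left(-4 - -5\right) = 8 + 2 \left(-4 + 5\right) = 8 + 2 \cdot 1 = 8 + 2 = 10$)
$U{\left(L,l \right)} = 10 - L$
$I{\left(s \right)} = 6 s^{2}$ ($I{\left(s \right)} = \left(10 - 4\right) s^{2} = 6 s^{2}$)
$- \frac{59065}{\left(-1\right) I{\left(\left(-3\right) 15 \right)}} = - \frac{59065}{\left(-1\right) 6 \left(\left(-3\right) 15\right)^{2}} = - \frac{59065}{\left(-1\right) 6 \left(-45\right)^{2}} = - \frac{59065}{\left(-1\right) 6 \cdot 2025} = - \frac{59065}{\left(-1\right) 12150} = - \frac{59065}{-12150} = \left(-59065\right) \left(- \frac{1}{12150}\right) = \frac{11813}{2430}$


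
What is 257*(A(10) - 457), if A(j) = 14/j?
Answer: -585446/5 ≈ -1.1709e+5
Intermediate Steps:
257*(A(10) - 457) = 257*(14/10 - 457) = 257*(14*(⅒) - 457) = 257*(7/5 - 457) = 257*(-2278/5) = -585446/5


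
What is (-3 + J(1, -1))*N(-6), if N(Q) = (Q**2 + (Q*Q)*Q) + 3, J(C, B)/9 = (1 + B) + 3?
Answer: -4248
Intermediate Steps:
J(C, B) = 36 + 9*B (J(C, B) = 9*((1 + B) + 3) = 9*(4 + B) = 36 + 9*B)
N(Q) = 3 + Q**2 + Q**3 (N(Q) = (Q**2 + Q**2*Q) + 3 = (Q**2 + Q**3) + 3 = 3 + Q**2 + Q**3)
(-3 + J(1, -1))*N(-6) = (-3 + (36 + 9*(-1)))*(3 + (-6)**2 + (-6)**3) = (-3 + (36 - 9))*(3 + 36 - 216) = (-3 + 27)*(-177) = 24*(-177) = -4248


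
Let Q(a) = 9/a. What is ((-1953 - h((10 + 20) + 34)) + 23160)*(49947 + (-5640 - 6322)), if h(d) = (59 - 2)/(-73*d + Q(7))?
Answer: 5267480716608/6539 ≈ 8.0555e+8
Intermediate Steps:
h(d) = 57/(9/7 - 73*d) (h(d) = (59 - 2)/(-73*d + 9/7) = 57/(-73*d + 9*(1/7)) = 57/(-73*d + 9/7) = 57/(9/7 - 73*d))
((-1953 - h((10 + 20) + 34)) + 23160)*(49947 + (-5640 - 6322)) = ((-1953 - (-399)/(-9 + 511*((10 + 20) + 34))) + 23160)*(49947 + (-5640 - 6322)) = ((-1953 - (-399)/(-9 + 511*(30 + 34))) + 23160)*(49947 - 11962) = ((-1953 - (-399)/(-9 + 511*64)) + 23160)*37985 = ((-1953 - (-399)/(-9 + 32704)) + 23160)*37985 = ((-1953 - (-399)/32695) + 23160)*37985 = ((-1953 - 1*(-399/32695)) + 23160)*37985 = ((-1953 + 399/32695) + 23160)*37985 = (-63852936/32695 + 23160)*37985 = (693363264/32695)*37985 = 5267480716608/6539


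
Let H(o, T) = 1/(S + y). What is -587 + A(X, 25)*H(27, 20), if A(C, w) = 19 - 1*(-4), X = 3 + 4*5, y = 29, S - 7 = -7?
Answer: -17000/29 ≈ -586.21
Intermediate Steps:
S = 0 (S = 7 - 7 = 0)
X = 23 (X = 3 + 20 = 23)
A(C, w) = 23 (A(C, w) = 19 + 4 = 23)
H(o, T) = 1/29 (H(o, T) = 1/(0 + 29) = 1/29)
-587 + A(X, 25)*H(27, 20) = -587 + 23*(1/29) = -587 + 23/29 = -17000/29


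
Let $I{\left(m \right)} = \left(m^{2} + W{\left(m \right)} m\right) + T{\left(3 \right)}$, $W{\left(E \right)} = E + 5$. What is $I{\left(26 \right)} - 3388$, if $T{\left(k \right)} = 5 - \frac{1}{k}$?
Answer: $- \frac{5704}{3} \approx -1901.3$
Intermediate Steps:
$W{\left(E \right)} = 5 + E$
$I{\left(m \right)} = \frac{14}{3} + m^{2} + m \left(5 + m\right)$ ($I{\left(m \right)} = \left(m^{2} + \left(5 + m\right) m\right) + \left(5 - \frac{1}{3}\right) = \left(m^{2} + m \left(5 + m\right)\right) + \left(5 - \frac{1}{3}\right) = \left(m^{2} + m \left(5 + m\right)\right) + \frac{14}{3} = \frac{14}{3} + m^{2} + m \left(5 + m\right)$)
$I{\left(26 \right)} - 3388 = \left(\frac{14}{3} + 2 \cdot 26^{2} + 5 \cdot 26\right) - 3388 = \left(\frac{14}{3} + 2 \cdot 676 + 130\right) - 3388 = \left(\frac{14}{3} + 1352 + 130\right) - 3388 = \frac{4460}{3} - 3388 = - \frac{5704}{3}$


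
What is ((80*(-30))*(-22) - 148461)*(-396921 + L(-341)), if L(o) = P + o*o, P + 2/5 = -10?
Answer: 134236489572/5 ≈ 2.6847e+10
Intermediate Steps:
P = -52/5 (P = -⅖ - 10 = -52/5 ≈ -10.400)
L(o) = -52/5 + o² (L(o) = -52/5 + o*o = -52/5 + o²)
((80*(-30))*(-22) - 148461)*(-396921 + L(-341)) = ((80*(-30))*(-22) - 148461)*(-396921 + (-52/5 + (-341)²)) = (-2400*(-22) - 148461)*(-396921 + (-52/5 + 116281)) = (52800 - 148461)*(-396921 + 581353/5) = -95661*(-1403252/5) = 134236489572/5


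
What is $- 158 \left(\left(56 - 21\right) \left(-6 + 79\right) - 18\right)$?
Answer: $-400846$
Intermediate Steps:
$- 158 \left(\left(56 - 21\right) \left(-6 + 79\right) - 18\right) = - 158 \left(35 \cdot 73 - 18\right) = - 158 \left(2555 - 18\right) = \left(-158\right) 2537 = -400846$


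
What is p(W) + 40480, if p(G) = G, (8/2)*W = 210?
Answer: 81065/2 ≈ 40533.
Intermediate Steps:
W = 105/2 (W = (1/4)*210 = 105/2 ≈ 52.500)
p(W) + 40480 = 105/2 + 40480 = 81065/2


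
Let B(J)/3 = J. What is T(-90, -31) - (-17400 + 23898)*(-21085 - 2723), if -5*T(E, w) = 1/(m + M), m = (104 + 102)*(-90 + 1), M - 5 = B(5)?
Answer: 14166280442881/91570 ≈ 1.5470e+8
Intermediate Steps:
B(J) = 3*J
M = 20 (M = 5 + 3*5 = 5 + 15 = 20)
m = -18334 (m = 206*(-89) = -18334)
T(E, w) = 1/91570 (T(E, w) = -1/(5*(-18334 + 20)) = -1/5/(-18314) = -1/5*(-1/18314) = 1/91570)
T(-90, -31) - (-17400 + 23898)*(-21085 - 2723) = 1/91570 - (-17400 + 23898)*(-21085 - 2723) = 1/91570 - 6498*(-23808) = 1/91570 - 1*(-154704384) = 1/91570 + 154704384 = 14166280442881/91570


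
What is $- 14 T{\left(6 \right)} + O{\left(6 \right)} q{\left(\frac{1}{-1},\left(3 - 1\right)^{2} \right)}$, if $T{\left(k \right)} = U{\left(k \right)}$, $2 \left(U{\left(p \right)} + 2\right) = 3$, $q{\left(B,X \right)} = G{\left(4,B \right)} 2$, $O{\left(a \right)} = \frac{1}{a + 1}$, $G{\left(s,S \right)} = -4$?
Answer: $\frac{41}{7} \approx 5.8571$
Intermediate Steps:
$O{\left(a \right)} = \frac{1}{1 + a}$
$q{\left(B,X \right)} = -8$ ($q{\left(B,X \right)} = \left(-4\right) 2 = -8$)
$U{\left(p \right)} = - \frac{1}{2}$ ($U{\left(p \right)} = -2 + \frac{1}{2} \cdot 3 = -2 + \frac{3}{2} = - \frac{1}{2}$)
$T{\left(k \right)} = - \frac{1}{2}$
$- 14 T{\left(6 \right)} + O{\left(6 \right)} q{\left(\frac{1}{-1},\left(3 - 1\right)^{2} \right)} = \left(-14\right) \left(- \frac{1}{2}\right) + \frac{1}{1 + 6} \left(-8\right) = 7 + \frac{1}{7} \left(-8\right) = 7 - \frac{8}{7} = \frac{41}{7}$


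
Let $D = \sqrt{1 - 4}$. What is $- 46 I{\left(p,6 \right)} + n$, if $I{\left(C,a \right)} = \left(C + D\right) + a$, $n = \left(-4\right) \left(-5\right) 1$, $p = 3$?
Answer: $-394 - 46 i \sqrt{3} \approx -394.0 - 79.674 i$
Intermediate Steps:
$D = i \sqrt{3}$ ($D = \sqrt{1 - 4} = \sqrt{-3} = i \sqrt{3} \approx 1.732 i$)
$n = 20$ ($n = 20 \cdot 1 = 20$)
$I{\left(C,a \right)} = C + a + i \sqrt{3}$ ($I{\left(C,a \right)} = \left(C + i \sqrt{3}\right) + a = C + a + i \sqrt{3}$)
$- 46 I{\left(p,6 \right)} + n = - 46 \left(3 + 6 + i \sqrt{3}\right) + 20 = - 46 \left(9 + i \sqrt{3}\right) + 20 = \left(-414 - 46 i \sqrt{3}\right) + 20 = -394 - 46 i \sqrt{3}$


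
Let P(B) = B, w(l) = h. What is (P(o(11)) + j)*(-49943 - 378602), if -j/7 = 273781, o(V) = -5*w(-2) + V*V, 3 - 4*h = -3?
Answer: 1642487421315/2 ≈ 8.2124e+11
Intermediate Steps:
h = 3/2 (h = ¾ - ¼*(-3) = ¾ + ¾ = 3/2 ≈ 1.5000)
w(l) = 3/2
o(V) = -15/2 + V² (o(V) = -5*3/2 + V*V = -15/2 + V²)
j = -1916467 (j = -7*273781 = -1916467)
(P(o(11)) + j)*(-49943 - 378602) = ((-15/2 + 11²) - 1916467)*(-49943 - 378602) = ((-15/2 + 121) - 1916467)*(-428545) = (227/2 - 1916467)*(-428545) = -3832707/2*(-428545) = 1642487421315/2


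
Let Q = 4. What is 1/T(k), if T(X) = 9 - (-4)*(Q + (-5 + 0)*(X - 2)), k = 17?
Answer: -1/275 ≈ -0.0036364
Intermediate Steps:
T(X) = 65 - 20*X (T(X) = 9 - (-4)*(4 + (-5 + 0)*(X - 2)) = 9 - (-4)*(4 - 5*(-2 + X)) = 9 - (-4)*(4 + (10 - 5*X)) = 9 - (-4)*(14 - 5*X) = 9 - (-56 + 20*X) = 9 + (56 - 20*X) = 65 - 20*X)
1/T(k) = 1/(65 - 20*17) = 1/(65 - 340) = 1/(-275) = -1/275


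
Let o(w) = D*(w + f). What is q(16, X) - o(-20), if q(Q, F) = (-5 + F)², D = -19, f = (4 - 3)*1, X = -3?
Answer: -297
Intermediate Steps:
f = 1 (f = 1*1 = 1)
o(w) = -19 - 19*w (o(w) = -19*(w + 1) = -19*(1 + w) = -19 - 19*w)
q(16, X) - o(-20) = (-5 - 3)² - (-19 - 19*(-20)) = (-8)² - (-19 + 380) = 64 - 1*361 = 64 - 361 = -297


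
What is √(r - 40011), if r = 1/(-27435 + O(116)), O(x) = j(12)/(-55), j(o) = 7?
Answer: I*√22775019235384531/754466 ≈ 200.03*I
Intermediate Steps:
O(x) = -7/55 (O(x) = 7/(-55) = 7*(-1/55) = -7/55)
r = -55/1508932 (r = 1/(-27435 - 7/55) = 1/(-1508932/55) = -55/1508932 ≈ -3.6450e-5)
√(r - 40011) = √(-55/1508932 - 40011) = √(-60373878307/1508932) = I*√22775019235384531/754466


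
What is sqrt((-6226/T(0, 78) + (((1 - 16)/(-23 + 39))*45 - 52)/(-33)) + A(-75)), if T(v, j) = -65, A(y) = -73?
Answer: sqrt(15598635)/780 ≈ 5.0635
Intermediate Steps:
sqrt((-6226/T(0, 78) + (((1 - 16)/(-23 + 39))*45 - 52)/(-33)) + A(-75)) = sqrt((-6226/(-65) + (((1 - 16)/(-23 + 39))*45 - 52)/(-33)) - 73) = sqrt((-6226*(-1/65) + (-15/16*45 - 52)*(-1/33)) - 73) = sqrt((6226/65 + (-15*1/16*45 - 52)*(-1/33)) - 73) = sqrt((6226/65 + (-15/16*45 - 52)*(-1/33)) - 73) = sqrt((6226/65 + (-675/16 - 52)*(-1/33)) - 73) = sqrt((6226/65 - 1507/16*(-1/33)) - 73) = sqrt((6226/65 + 137/48) - 73) = sqrt(307753/3120 - 73) = sqrt(79993/3120) = sqrt(15598635)/780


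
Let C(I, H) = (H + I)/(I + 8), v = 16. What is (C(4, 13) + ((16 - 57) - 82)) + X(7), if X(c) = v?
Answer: -1267/12 ≈ -105.58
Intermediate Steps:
X(c) = 16
C(I, H) = (H + I)/(8 + I)
(C(4, 13) + ((16 - 57) - 82)) + X(7) = ((13 + 4)/(8 + 4) + ((16 - 57) - 82)) + 16 = (17/12 + (-41 - 82)) + 16 = ((1/12)*17 - 123) + 16 = (17/12 - 123) + 16 = -1459/12 + 16 = -1267/12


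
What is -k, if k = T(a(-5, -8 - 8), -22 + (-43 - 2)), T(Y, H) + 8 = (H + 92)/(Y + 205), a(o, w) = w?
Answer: 1487/189 ≈ 7.8677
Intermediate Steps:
T(Y, H) = -8 + (92 + H)/(205 + Y) (T(Y, H) = -8 + (H + 92)/(Y + 205) = -8 + (92 + H)/(205 + Y))
k = -1487/189 (k = (-1548 + (-22 + (-43 - 2)) - 8*(-8 - 8))/(205 + (-8 - 8)) = (-1548 + (-22 - 45) - 8*(-16))/(205 - 16) = (-1548 - 67 + 128)/189 = (1/189)*(-1487) = -1487/189 ≈ -7.8677)
-k = -1*(-1487/189) = 1487/189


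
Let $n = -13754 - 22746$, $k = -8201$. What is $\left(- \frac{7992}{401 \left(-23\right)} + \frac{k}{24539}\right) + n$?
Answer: $- \frac{8260676212635}{226323197} \approx -36499.0$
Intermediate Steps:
$n = -36500$ ($n = -13754 - 22746 = -36500$)
$\left(- \frac{7992}{401 \left(-23\right)} + \frac{k}{24539}\right) + n = \left(- \frac{7992}{401 \left(-23\right)} - \frac{8201}{24539}\right) - 36500 = \left(- \frac{7992}{-9223} - \frac{8201}{24539}\right) - 36500 = \left(\left(-7992\right) \left(- \frac{1}{9223}\right) - \frac{8201}{24539}\right) - 36500 = \left(\frac{7992}{9223} - \frac{8201}{24539}\right) - 36500 = \frac{120477865}{226323197} - 36500 = - \frac{8260676212635}{226323197}$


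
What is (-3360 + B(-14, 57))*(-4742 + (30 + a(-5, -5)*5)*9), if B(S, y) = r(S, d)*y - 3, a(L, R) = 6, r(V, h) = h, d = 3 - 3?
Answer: 14131326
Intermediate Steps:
d = 0
B(S, y) = -3 (B(S, y) = 0*y - 3 = 0 - 3 = -3)
(-3360 + B(-14, 57))*(-4742 + (30 + a(-5, -5)*5)*9) = (-3360 - 3)*(-4742 + (30 + 6*5)*9) = -3363*(-4742 + (30 + 30)*9) = -3363*(-4742 + 60*9) = -3363*(-4742 + 540) = -3363*(-4202) = 14131326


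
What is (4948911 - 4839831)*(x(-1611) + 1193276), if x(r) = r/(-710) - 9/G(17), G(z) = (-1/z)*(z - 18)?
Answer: 9240373408428/71 ≈ 1.3015e+11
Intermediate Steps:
G(z) = -(-18 + z)/z (G(z) = (-1/z)*(-18 + z) = -(-18 + z)/z)
x(r) = -153 - r/710 (x(r) = r/(-710) - 9*17/(18 - 1*17) = r*(-1/710) - 9*17/(18 - 17) = -r/710 - 9/((1/17)*1) = -r/710 - 9/1/17 = -r/710 - 9*17 = -r/710 - 153 = -153 - r/710)
(4948911 - 4839831)*(x(-1611) + 1193276) = (4948911 - 4839831)*((-153 - 1/710*(-1611)) + 1193276) = 109080*((-153 + 1611/710) + 1193276) = 109080*(-107019/710 + 1193276) = 109080*(847118941/710) = 9240373408428/71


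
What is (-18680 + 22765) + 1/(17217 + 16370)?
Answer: 137202896/33587 ≈ 4085.0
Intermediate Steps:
(-18680 + 22765) + 1/(17217 + 16370) = 4085 + 1/33587 = 137202896/33587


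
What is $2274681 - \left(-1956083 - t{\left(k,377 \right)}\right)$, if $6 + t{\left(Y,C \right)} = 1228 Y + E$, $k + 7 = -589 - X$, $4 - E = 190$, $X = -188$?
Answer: $3729548$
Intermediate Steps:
$E = -186$ ($E = 4 - 190 = -186$)
$k = -408$ ($k = -7 - 401 = -408$)
$t{\left(Y,C \right)} = -192 + 1228 Y$ ($t{\left(Y,C \right)} = -6 + \left(1228 Y - 186\right) = -6 + \left(-186 + 1228 Y\right) = -192 + 1228 Y$)
$2274681 - \left(-1956083 - t{\left(k,377 \right)}\right) = 2274681 - \left(-1956083 - \left(-192 + 1228 \left(-408\right)\right)\right) = 2274681 - \left(-1956083 - \left(-192 - 501024\right)\right) = 2274681 - \left(-1956083 - -501216\right) = 2274681 - \left(-1956083 + 501216\right) = 2274681 - -1454867 = 2274681 + 1454867 = 3729548$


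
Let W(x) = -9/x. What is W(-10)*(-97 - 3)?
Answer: -90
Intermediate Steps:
W(-10)*(-97 - 3) = (-9/(-10))*(-97 - 3) = -9*(-⅒)*(-100) = (9/10)*(-100) = -90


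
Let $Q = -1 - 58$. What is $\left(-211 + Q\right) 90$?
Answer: $-24300$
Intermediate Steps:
$Q = -59$ ($Q = -1 - 58 = -59$)
$\left(-211 + Q\right) 90 = \left(-211 - 59\right) 90 = \left(-270\right) 90 = -24300$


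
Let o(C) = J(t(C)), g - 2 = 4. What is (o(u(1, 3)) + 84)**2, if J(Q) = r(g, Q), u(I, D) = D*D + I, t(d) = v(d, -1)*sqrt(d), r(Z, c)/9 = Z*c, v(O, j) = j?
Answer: 36216 - 9072*sqrt(10) ≈ 7527.8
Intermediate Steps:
g = 6 (g = 2 + 4 = 6)
r(Z, c) = 9*Z*c (r(Z, c) = 9*(Z*c) = 9*Z*c)
t(d) = -sqrt(d)
u(I, D) = I + D**2 (u(I, D) = D**2 + I = I + D**2)
J(Q) = 54*Q (J(Q) = 9*6*Q = 54*Q)
o(C) = -54*sqrt(C) (o(C) = 54*(-sqrt(C)) = -54*sqrt(C))
(o(u(1, 3)) + 84)**2 = (-54*sqrt(1 + 3**2) + 84)**2 = (-54*sqrt(1 + 9) + 84)**2 = (-54*sqrt(10) + 84)**2 = (84 - 54*sqrt(10))**2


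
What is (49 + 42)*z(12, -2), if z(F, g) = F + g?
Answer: 910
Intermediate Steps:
(49 + 42)*z(12, -2) = (49 + 42)*(12 - 2) = 91*10 = 910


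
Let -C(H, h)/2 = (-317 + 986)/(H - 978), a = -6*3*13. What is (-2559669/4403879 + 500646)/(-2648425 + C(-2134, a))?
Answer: -3430640552632740/18148159136139649 ≈ -0.18904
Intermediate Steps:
a = -234 (a = -18*13 = -234)
C(H, h) = -1338/(-978 + H) (C(H, h) = -2*(-317 + 986)/(H - 978) = -1338/(-978 + H))
(-2559669/4403879 + 500646)/(-2648425 + C(-2134, a)) = (-2559669/4403879 + 500646)/(-2648425 - 1338/(-978 - 2134)) = (-2559669*1/4403879 + 500646)/(-2648425 - 1338/(-3112)) = (-2559669/4403879 + 500646)/(-2648425 - 1338*(-1/3112)) = 2204781846165/(4403879*(-2648425 + 669/1556)) = 2204781846165/(4403879*(-4120948631/1556)) = (2204781846165/4403879)*(-1556/4120948631) = -3430640552632740/18148159136139649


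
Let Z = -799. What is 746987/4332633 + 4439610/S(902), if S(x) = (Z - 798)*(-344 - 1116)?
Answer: 2097689062207/1010205375546 ≈ 2.0765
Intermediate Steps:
S(x) = 2331620 (S(x) = (-799 - 798)*(-344 - 1116) = -1597*(-1460) = 2331620)
746987/4332633 + 4439610/S(902) = 746987/4332633 + 4439610/2331620 = 746987*(1/4332633) + 4439610*(1/2331620) = 746987/4332633 + 443961/233162 = 2097689062207/1010205375546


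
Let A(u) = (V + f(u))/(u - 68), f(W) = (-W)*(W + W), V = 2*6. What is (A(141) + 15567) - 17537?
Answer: -183560/73 ≈ -2514.5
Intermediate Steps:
V = 12
f(W) = -2*W² (f(W) = (-W)*(2*W) = -2*W²)
A(u) = (12 - 2*u²)/(-68 + u) (A(u) = (12 - 2*u²)/(u - 68) = (12 - 2*u²)/(-68 + u))
(A(141) + 15567) - 17537 = (2*(6 - 1*141²)/(-68 + 141) + 15567) - 17537 = (2*(6 - 1*19881)/73 + 15567) - 17537 = (2*(1/73)*(6 - 19881) + 15567) - 17537 = (2*(1/73)*(-19875) + 15567) - 17537 = (-39750/73 + 15567) - 17537 = 1096641/73 - 17537 = -183560/73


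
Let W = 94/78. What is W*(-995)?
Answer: -46765/39 ≈ -1199.1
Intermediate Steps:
W = 47/39 (W = 94*(1/78) = 47/39 ≈ 1.2051)
W*(-995) = (47/39)*(-995) = -46765/39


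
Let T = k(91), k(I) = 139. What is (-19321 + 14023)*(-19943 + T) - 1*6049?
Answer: 104915543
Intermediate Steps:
T = 139
(-19321 + 14023)*(-19943 + T) - 1*6049 = (-19321 + 14023)*(-19943 + 139) - 1*6049 = -5298*(-19804) - 6049 = 104921592 - 6049 = 104915543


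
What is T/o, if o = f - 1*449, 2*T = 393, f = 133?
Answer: -393/632 ≈ -0.62184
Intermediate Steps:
T = 393/2 (T = (½)*393 = 393/2 ≈ 196.50)
o = -316 (o = 133 - 1*449 = 133 - 449 = -316)
T/o = (393/2)/(-316) = (393/2)*(-1/316) = -393/632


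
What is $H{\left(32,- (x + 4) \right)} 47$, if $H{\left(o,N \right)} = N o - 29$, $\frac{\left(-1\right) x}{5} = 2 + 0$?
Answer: $7661$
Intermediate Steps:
$x = -10$ ($x = - 5 \left(2 + 0\right) = \left(-5\right) 2 = -10$)
$H{\left(o,N \right)} = -29 + N o$
$H{\left(32,- (x + 4) \right)} 47 = \left(-29 + - (-10 + 4) 32\right) 47 = \left(-29 + \left(-1\right) \left(-6\right) 32\right) 47 = \left(-29 + 6 \cdot 32\right) 47 = \left(-29 + 192\right) 47 = 163 \cdot 47 = 7661$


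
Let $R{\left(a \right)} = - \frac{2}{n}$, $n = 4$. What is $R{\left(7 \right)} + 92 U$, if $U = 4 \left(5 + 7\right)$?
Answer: $\frac{8831}{2} \approx 4415.5$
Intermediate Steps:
$U = 48$ ($U = 4 \cdot 12 = 48$)
$R{\left(a \right)} = - \frac{1}{2}$ ($R{\left(a \right)} = - \frac{2}{4} = \left(-2\right) \frac{1}{4} = - \frac{1}{2}$)
$R{\left(7 \right)} + 92 U = - \frac{1}{2} + 92 \cdot 48 = - \frac{1}{2} + 4416 = \frac{8831}{2}$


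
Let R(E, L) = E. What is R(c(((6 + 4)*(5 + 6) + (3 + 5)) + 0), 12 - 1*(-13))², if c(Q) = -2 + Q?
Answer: 13456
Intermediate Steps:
R(c(((6 + 4)*(5 + 6) + (3 + 5)) + 0), 12 - 1*(-13))² = (-2 + (((6 + 4)*(5 + 6) + (3 + 5)) + 0))² = (-2 + ((10*11 + 8) + 0))² = (-2 + ((110 + 8) + 0))² = (-2 + (118 + 0))² = (-2 + 118)² = 116² = 13456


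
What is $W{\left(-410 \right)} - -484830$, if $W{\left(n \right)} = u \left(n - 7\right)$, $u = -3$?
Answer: $486081$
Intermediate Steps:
$W{\left(n \right)} = 21 - 3 n$ ($W{\left(n \right)} = - 3 \left(n - 7\right) = - 3 \left(-7 + n\right) = 21 - 3 n$)
$W{\left(-410 \right)} - -484830 = \left(21 - -1230\right) - -484830 = \left(21 + 1230\right) + 484830 = 1251 + 484830 = 486081$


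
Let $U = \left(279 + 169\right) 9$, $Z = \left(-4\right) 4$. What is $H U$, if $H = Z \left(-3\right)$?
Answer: $193536$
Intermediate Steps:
$Z = -16$
$U = 4032$ ($U = 448 \cdot 9 = 4032$)
$H = 48$ ($H = \left(-16\right) \left(-3\right) = 48$)
$H U = 48 \cdot 4032 = 193536$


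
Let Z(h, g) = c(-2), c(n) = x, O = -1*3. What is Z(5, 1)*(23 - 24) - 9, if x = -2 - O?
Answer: -10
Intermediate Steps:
O = -3
x = 1 (x = -2 - 1*(-3) = -2 + 3 = 1)
c(n) = 1
Z(h, g) = 1
Z(5, 1)*(23 - 24) - 9 = 1*(23 - 24) - 9 = 1*(-1) - 9 = -1 - 9 = -10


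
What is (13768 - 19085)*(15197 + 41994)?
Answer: -304084547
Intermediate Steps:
(13768 - 19085)*(15197 + 41994) = -5317*57191 = -304084547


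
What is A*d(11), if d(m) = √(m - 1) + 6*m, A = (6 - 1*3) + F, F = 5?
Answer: 528 + 8*√10 ≈ 553.30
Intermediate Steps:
A = 8 (A = (6 - 1*3) + 5 = (6 - 3) + 5 = 3 + 5 = 8)
d(m) = √(-1 + m) + 6*m
A*d(11) = 8*(√(-1 + 11) + 6*11) = 8*(√10 + 66) = 8*(66 + √10) = 528 + 8*√10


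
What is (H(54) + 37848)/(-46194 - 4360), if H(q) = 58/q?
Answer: -1021925/1364958 ≈ -0.74869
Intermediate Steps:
(H(54) + 37848)/(-46194 - 4360) = (58/54 + 37848)/(-46194 - 4360) = (58*(1/54) + 37848)/(-50554) = (29/27 + 37848)*(-1/50554) = (1021925/27)*(-1/50554) = -1021925/1364958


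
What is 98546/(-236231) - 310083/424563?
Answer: -38363400857/33431647351 ≈ -1.1475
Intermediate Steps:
98546/(-236231) - 310083/424563 = 98546*(-1/236231) - 310083*1/424563 = -98546/236231 - 103361/141521 = -38363400857/33431647351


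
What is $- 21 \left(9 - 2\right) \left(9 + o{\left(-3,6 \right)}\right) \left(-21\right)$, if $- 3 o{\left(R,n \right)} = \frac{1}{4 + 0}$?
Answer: $\frac{110103}{4} \approx 27526.0$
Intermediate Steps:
$o{\left(R,n \right)} = - \frac{1}{12}$ ($o{\left(R,n \right)} = - \frac{1}{3 \left(4 + 0\right)} = - \frac{1}{3 \cdot 4} = \left(- \frac{1}{3}\right) \frac{1}{4} = - \frac{1}{12}$)
$- 21 \left(9 - 2\right) \left(9 + o{\left(-3,6 \right)}\right) \left(-21\right) = - 21 \left(9 - 2\right) \left(9 - \frac{1}{12}\right) \left(-21\right) = - 21 \cdot 7 \cdot \frac{107}{12} \left(-21\right) = \left(-21\right) \frac{749}{12} \left(-21\right) = \left(- \frac{5243}{4}\right) \left(-21\right) = \frac{110103}{4}$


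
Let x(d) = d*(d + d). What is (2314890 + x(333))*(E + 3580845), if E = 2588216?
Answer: 15648859628748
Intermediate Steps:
x(d) = 2*d² (x(d) = d*(2*d) = 2*d²)
(2314890 + x(333))*(E + 3580845) = (2314890 + 2*333²)*(2588216 + 3580845) = (2314890 + 2*110889)*6169061 = (2314890 + 221778)*6169061 = 2536668*6169061 = 15648859628748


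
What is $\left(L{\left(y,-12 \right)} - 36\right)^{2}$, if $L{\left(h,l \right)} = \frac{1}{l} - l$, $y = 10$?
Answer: $\frac{83521}{144} \approx 580.01$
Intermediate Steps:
$\left(L{\left(y,-12 \right)} - 36\right)^{2} = \left(\left(\frac{1}{-12} - -12\right) - 36\right)^{2} = \left(\left(- \frac{1}{12} + 12\right) - 36\right)^{2} = \left(\frac{143}{12} - 36\right)^{2} = \left(- \frac{289}{12}\right)^{2} = \frac{83521}{144}$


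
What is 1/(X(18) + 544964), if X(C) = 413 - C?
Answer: 1/545359 ≈ 1.8337e-6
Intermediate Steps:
1/(X(18) + 544964) = 1/((413 - 1*18) + 544964) = 1/((413 - 18) + 544964) = 1/(395 + 544964) = 1/545359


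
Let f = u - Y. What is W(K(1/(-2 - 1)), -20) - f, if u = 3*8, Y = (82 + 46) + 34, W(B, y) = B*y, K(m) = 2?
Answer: 98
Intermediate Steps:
Y = 162 (Y = 128 + 34 = 162)
u = 24
f = -138 (f = 24 - 1*162 = 24 - 162 = -138)
W(K(1/(-2 - 1)), -20) - f = 2*(-20) - 1*(-138) = -40 + 138 = 98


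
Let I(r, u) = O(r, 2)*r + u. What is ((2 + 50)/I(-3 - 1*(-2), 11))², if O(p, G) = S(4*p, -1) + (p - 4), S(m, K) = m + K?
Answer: 2704/441 ≈ 6.1315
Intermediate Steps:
S(m, K) = K + m
O(p, G) = -5 + 5*p (O(p, G) = (-1 + 4*p) + (p - 4) = (-1 + 4*p) + (-4 + p) = -5 + 5*p)
I(r, u) = u + r*(-5 + 5*r) (I(r, u) = (-5 + 5*r)*r + u = r*(-5 + 5*r) + u = u + r*(-5 + 5*r))
((2 + 50)/I(-3 - 1*(-2), 11))² = ((2 + 50)/(11 + 5*(-3 - 1*(-2))*(-1 + (-3 - 1*(-2)))))² = (52/(11 + 5*(-3 + 2)*(-1 + (-3 + 2))))² = (52/(11 + 5*(-1)*(-1 - 1)))² = (52/(11 + 5*(-1)*(-2)))² = (52/(11 + 10))² = (52/21)² = 2704/441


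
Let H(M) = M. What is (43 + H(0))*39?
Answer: 1677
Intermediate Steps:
(43 + H(0))*39 = (43 + 0)*39 = 43*39 = 1677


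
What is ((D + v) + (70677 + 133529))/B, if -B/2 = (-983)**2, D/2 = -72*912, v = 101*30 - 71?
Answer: -75837/1932578 ≈ -0.039241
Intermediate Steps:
v = 2959 (v = 3030 - 71 = 2959)
D = -131328 (D = 2*(-72*912) = 2*(-65664) = -131328)
B = -1932578 (B = -2*(-983)**2 = -2*966289 = -1932578)
((D + v) + (70677 + 133529))/B = ((-131328 + 2959) + (70677 + 133529))/(-1932578) = (-128369 + 204206)*(-1/1932578) = 75837*(-1/1932578) = -75837/1932578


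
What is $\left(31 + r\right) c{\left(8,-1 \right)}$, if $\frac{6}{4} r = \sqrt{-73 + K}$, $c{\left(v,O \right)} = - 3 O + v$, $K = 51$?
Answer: $341 + \frac{22 i \sqrt{22}}{3} \approx 341.0 + 34.396 i$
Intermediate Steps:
$c{\left(v,O \right)} = v - 3 O$
$r = \frac{2 i \sqrt{22}}{3}$ ($r = \frac{2 \sqrt{-73 + 51}}{3} = \frac{2 \sqrt{-22}}{3} = \frac{2 i \sqrt{22}}{3} \approx 3.1269 i$)
$\left(31 + r\right) c{\left(8,-1 \right)} = \left(31 + \frac{2 i \sqrt{22}}{3}\right) \left(8 - -3\right) = \left(31 + \frac{2 i \sqrt{22}}{3}\right) \left(8 + 3\right) = \left(31 + \frac{2 i \sqrt{22}}{3}\right) 11 = 341 + \frac{22 i \sqrt{22}}{3}$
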